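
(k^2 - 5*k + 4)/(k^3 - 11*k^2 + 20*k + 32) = (k - 1)/(k^2 - 7*k - 8)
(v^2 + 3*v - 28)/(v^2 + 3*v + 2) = (v^2 + 3*v - 28)/(v^2 + 3*v + 2)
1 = 1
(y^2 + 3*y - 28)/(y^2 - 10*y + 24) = (y + 7)/(y - 6)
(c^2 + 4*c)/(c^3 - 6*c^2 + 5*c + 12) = c*(c + 4)/(c^3 - 6*c^2 + 5*c + 12)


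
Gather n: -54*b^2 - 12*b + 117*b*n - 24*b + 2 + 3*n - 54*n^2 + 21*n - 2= -54*b^2 - 36*b - 54*n^2 + n*(117*b + 24)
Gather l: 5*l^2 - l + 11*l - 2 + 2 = 5*l^2 + 10*l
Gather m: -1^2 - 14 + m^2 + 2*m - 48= m^2 + 2*m - 63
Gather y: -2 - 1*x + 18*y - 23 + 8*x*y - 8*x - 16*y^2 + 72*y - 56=-9*x - 16*y^2 + y*(8*x + 90) - 81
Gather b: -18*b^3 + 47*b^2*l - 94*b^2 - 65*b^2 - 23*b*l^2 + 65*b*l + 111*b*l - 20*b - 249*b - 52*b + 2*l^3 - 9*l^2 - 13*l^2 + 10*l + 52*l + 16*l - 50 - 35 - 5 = -18*b^3 + b^2*(47*l - 159) + b*(-23*l^2 + 176*l - 321) + 2*l^3 - 22*l^2 + 78*l - 90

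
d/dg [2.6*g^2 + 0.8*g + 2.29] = 5.2*g + 0.8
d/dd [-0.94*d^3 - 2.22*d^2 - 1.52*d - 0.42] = -2.82*d^2 - 4.44*d - 1.52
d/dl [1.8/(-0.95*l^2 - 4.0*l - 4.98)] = (3.42*l + 7.2)/(0.95*l^2 + 4.0*l + 4.98)^2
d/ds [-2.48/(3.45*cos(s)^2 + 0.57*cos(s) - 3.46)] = -(17.112*cos(s) + 1.4136)*sin(s)/(3.45*cos(s)^2 + 0.57*cos(s) - 3.46)^2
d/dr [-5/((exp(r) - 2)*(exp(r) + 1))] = (10*exp(r) - 5)/(4*(exp(r) - 2)^2*cosh(r/2)^2)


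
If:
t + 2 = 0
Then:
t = -2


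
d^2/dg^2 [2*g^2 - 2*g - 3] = 4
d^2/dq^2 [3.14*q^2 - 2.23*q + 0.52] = 6.28000000000000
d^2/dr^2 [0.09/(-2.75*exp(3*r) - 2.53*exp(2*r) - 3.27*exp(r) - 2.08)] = ((2.2275*exp(2*r) + 0.9108*exp(r) + 0.2943)*(2.75*exp(3*r) + 2.53*exp(2*r) + 3.27*exp(r) + 2.08) - 0.09*(8.25*exp(2*r) + 5.06*exp(r) + 3.27)*(16.5*exp(2*r) + 10.12*exp(r) + 6.54)*exp(r))*exp(r)/(2.75*exp(3*r) + 2.53*exp(2*r) + 3.27*exp(r) + 2.08)^3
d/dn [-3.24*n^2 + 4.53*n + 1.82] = 4.53 - 6.48*n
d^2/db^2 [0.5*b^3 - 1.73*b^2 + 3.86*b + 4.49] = 3.0*b - 3.46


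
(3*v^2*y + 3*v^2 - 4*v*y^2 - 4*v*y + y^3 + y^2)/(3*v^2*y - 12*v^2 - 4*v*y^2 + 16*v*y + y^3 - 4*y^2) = (y + 1)/(y - 4)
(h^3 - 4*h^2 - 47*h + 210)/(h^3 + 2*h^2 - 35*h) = (h - 6)/h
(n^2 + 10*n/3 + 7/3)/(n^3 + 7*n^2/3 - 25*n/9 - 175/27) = 9*(n + 1)/(9*n^2 - 25)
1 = 1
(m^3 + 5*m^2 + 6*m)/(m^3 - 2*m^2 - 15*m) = (m + 2)/(m - 5)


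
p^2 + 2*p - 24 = (p - 4)*(p + 6)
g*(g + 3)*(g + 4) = g^3 + 7*g^2 + 12*g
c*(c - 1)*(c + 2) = c^3 + c^2 - 2*c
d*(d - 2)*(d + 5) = d^3 + 3*d^2 - 10*d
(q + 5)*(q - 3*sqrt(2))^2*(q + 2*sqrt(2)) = q^4 - 4*sqrt(2)*q^3 + 5*q^3 - 20*sqrt(2)*q^2 - 6*q^2 - 30*q + 36*sqrt(2)*q + 180*sqrt(2)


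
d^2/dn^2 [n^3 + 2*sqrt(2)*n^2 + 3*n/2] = 6*n + 4*sqrt(2)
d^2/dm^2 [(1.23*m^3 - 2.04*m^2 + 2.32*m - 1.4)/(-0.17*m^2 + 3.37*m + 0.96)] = (5.55111512312578e-17*m^5 + 8.88178419700125e-16*m^4 - 26.13611*m^3 - 21.635448*m^2 - 13.885512*m + 51.027736)/(0.004913*m^6 - 0.292179*m^5 + 5.708787*m^4 - 34.972849*m^3 - 32.237856*m^2 - 9.317376*m - 0.884736)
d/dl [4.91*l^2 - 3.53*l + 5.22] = 9.82*l - 3.53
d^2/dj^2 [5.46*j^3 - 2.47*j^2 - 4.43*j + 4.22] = 32.76*j - 4.94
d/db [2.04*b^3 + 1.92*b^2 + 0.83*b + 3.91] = 6.12*b^2 + 3.84*b + 0.83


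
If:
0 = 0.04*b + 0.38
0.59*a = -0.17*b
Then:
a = 2.74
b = -9.50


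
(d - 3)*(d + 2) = d^2 - d - 6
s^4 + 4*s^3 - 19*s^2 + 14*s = s*(s - 2)*(s - 1)*(s + 7)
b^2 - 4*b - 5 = (b - 5)*(b + 1)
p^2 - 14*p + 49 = (p - 7)^2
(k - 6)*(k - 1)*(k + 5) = k^3 - 2*k^2 - 29*k + 30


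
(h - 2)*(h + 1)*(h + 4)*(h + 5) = h^4 + 8*h^3 + 9*h^2 - 38*h - 40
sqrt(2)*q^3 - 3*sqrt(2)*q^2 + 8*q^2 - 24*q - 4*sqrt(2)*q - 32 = (q - 4)*(q + 4*sqrt(2))*(sqrt(2)*q + sqrt(2))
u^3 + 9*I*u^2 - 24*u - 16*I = (u + I)*(u + 4*I)^2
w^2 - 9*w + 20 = (w - 5)*(w - 4)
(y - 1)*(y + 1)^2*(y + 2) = y^4 + 3*y^3 + y^2 - 3*y - 2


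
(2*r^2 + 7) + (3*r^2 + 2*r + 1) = 5*r^2 + 2*r + 8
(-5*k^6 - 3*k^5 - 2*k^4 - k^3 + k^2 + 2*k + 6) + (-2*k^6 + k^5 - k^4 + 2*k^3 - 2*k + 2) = -7*k^6 - 2*k^5 - 3*k^4 + k^3 + k^2 + 8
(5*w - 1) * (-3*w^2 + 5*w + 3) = -15*w^3 + 28*w^2 + 10*w - 3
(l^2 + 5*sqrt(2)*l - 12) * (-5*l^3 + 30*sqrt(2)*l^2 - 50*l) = -5*l^5 + 5*sqrt(2)*l^4 + 310*l^3 - 610*sqrt(2)*l^2 + 600*l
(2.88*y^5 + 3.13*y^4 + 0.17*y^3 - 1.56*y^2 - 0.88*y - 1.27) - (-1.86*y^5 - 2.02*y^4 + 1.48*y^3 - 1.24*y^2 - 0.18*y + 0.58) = 4.74*y^5 + 5.15*y^4 - 1.31*y^3 - 0.32*y^2 - 0.7*y - 1.85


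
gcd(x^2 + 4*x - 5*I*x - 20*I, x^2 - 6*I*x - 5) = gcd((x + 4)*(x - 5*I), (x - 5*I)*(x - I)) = x - 5*I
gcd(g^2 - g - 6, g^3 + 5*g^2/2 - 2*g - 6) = g + 2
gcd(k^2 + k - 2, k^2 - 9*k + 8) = k - 1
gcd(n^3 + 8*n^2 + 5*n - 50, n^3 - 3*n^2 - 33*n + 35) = n + 5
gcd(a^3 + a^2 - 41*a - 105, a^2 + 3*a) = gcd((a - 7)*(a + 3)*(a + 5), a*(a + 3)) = a + 3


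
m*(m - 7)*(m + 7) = m^3 - 49*m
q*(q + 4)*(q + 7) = q^3 + 11*q^2 + 28*q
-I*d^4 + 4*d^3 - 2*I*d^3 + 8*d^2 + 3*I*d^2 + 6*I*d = d*(d + 2)*(d + 3*I)*(-I*d + 1)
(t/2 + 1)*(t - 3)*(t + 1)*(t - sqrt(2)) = t^4/2 - sqrt(2)*t^3/2 - 7*t^2/2 - 3*t + 7*sqrt(2)*t/2 + 3*sqrt(2)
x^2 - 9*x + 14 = (x - 7)*(x - 2)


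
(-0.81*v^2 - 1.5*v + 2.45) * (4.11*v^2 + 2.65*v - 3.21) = -3.3291*v^4 - 8.3115*v^3 + 8.6946*v^2 + 11.3075*v - 7.8645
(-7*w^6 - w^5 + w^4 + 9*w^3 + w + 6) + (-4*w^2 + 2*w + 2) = -7*w^6 - w^5 + w^4 + 9*w^3 - 4*w^2 + 3*w + 8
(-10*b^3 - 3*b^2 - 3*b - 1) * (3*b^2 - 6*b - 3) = -30*b^5 + 51*b^4 + 39*b^3 + 24*b^2 + 15*b + 3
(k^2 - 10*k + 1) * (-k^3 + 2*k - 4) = -k^5 + 10*k^4 + k^3 - 24*k^2 + 42*k - 4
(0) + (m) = m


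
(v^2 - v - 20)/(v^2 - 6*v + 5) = (v + 4)/(v - 1)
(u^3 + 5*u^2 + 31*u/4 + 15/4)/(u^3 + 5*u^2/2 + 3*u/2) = (u + 5/2)/u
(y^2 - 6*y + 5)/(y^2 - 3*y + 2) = (y - 5)/(y - 2)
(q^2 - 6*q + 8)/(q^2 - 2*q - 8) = (q - 2)/(q + 2)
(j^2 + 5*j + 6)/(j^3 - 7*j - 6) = (j + 3)/(j^2 - 2*j - 3)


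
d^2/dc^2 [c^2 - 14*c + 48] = 2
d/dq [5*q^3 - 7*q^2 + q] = 15*q^2 - 14*q + 1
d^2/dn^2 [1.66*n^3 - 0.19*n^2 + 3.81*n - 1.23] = 9.96*n - 0.38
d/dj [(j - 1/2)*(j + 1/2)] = 2*j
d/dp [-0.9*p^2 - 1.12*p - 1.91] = -1.8*p - 1.12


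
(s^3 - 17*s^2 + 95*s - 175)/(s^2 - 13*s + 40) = (s^2 - 12*s + 35)/(s - 8)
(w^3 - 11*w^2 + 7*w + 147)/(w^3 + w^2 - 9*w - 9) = (w^2 - 14*w + 49)/(w^2 - 2*w - 3)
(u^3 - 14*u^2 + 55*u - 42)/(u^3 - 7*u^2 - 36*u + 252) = (u - 1)/(u + 6)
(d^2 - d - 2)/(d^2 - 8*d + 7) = (d^2 - d - 2)/(d^2 - 8*d + 7)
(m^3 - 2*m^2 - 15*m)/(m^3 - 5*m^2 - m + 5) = m*(m + 3)/(m^2 - 1)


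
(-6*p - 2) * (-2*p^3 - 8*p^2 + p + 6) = 12*p^4 + 52*p^3 + 10*p^2 - 38*p - 12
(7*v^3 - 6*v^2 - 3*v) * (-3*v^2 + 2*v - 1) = -21*v^5 + 32*v^4 - 10*v^3 + 3*v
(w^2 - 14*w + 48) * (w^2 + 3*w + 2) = w^4 - 11*w^3 + 8*w^2 + 116*w + 96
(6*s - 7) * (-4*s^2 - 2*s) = -24*s^3 + 16*s^2 + 14*s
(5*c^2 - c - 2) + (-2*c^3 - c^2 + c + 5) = -2*c^3 + 4*c^2 + 3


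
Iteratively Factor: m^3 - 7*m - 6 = (m + 2)*(m^2 - 2*m - 3) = (m + 1)*(m + 2)*(m - 3)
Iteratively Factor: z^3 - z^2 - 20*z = (z - 5)*(z^2 + 4*z) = (z - 5)*(z + 4)*(z)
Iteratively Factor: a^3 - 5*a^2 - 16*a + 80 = (a - 5)*(a^2 - 16) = (a - 5)*(a - 4)*(a + 4)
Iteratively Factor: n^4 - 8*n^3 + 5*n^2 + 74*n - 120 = (n + 3)*(n^3 - 11*n^2 + 38*n - 40) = (n - 2)*(n + 3)*(n^2 - 9*n + 20) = (n - 5)*(n - 2)*(n + 3)*(n - 4)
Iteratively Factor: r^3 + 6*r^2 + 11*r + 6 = (r + 2)*(r^2 + 4*r + 3) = (r + 1)*(r + 2)*(r + 3)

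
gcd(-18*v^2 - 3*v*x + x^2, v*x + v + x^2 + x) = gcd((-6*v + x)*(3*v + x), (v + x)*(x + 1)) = 1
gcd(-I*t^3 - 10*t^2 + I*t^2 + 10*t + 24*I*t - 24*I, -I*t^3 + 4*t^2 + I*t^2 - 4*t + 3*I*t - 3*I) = t - 1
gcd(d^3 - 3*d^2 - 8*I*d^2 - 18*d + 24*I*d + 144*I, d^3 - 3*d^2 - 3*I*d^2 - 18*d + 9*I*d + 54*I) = d^2 - 3*d - 18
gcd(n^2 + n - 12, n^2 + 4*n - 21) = n - 3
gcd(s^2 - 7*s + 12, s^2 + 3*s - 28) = s - 4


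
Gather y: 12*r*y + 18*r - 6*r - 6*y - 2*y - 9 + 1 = 12*r + y*(12*r - 8) - 8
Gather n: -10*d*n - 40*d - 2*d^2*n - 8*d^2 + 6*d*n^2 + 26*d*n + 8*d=-8*d^2 + 6*d*n^2 - 32*d + n*(-2*d^2 + 16*d)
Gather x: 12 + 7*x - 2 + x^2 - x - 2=x^2 + 6*x + 8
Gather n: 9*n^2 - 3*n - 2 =9*n^2 - 3*n - 2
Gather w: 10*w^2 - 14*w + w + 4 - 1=10*w^2 - 13*w + 3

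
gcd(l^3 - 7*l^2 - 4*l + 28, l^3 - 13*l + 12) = 1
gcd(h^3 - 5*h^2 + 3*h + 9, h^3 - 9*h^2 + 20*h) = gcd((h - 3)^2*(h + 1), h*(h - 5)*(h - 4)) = 1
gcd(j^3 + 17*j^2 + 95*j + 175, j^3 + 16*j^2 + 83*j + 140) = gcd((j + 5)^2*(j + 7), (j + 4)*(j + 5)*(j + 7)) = j^2 + 12*j + 35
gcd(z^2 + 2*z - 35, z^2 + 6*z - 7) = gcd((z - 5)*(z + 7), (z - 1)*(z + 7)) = z + 7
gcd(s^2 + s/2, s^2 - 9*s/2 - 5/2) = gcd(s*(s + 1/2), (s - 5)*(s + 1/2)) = s + 1/2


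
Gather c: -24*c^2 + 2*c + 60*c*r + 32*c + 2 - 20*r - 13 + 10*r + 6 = -24*c^2 + c*(60*r + 34) - 10*r - 5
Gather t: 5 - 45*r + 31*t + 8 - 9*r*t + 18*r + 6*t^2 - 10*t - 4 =-27*r + 6*t^2 + t*(21 - 9*r) + 9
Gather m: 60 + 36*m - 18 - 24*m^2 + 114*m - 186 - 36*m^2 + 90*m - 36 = -60*m^2 + 240*m - 180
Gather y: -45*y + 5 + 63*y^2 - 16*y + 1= 63*y^2 - 61*y + 6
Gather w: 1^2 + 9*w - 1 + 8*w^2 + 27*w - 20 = 8*w^2 + 36*w - 20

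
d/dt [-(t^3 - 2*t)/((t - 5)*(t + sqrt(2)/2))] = 2*(2*t*(t - 5)*(t^2 - 2) + t*(2*t + sqrt(2))*(t^2 - 2) + (2 - 3*t^2)*(t - 5)*(2*t + sqrt(2)))/((t - 5)^2*(2*t + sqrt(2))^2)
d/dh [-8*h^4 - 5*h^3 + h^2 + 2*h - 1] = -32*h^3 - 15*h^2 + 2*h + 2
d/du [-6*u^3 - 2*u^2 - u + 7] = -18*u^2 - 4*u - 1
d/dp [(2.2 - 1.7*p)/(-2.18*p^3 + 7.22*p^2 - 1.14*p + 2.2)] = (-7.412*p^3 + 26.662*p^2 - 31.768*p - 1.232)/(4.7524*p^6 - 31.4792*p^5 + 57.0988*p^4 - 26.0536*p^3 + 33.0676*p^2 - 5.016*p + 4.84)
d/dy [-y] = -1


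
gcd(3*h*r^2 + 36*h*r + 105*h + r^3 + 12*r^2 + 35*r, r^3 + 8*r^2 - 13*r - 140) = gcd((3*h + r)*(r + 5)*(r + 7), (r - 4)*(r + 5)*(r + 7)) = r^2 + 12*r + 35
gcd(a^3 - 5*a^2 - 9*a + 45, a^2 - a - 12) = a + 3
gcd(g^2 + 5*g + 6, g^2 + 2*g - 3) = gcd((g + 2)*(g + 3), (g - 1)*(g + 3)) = g + 3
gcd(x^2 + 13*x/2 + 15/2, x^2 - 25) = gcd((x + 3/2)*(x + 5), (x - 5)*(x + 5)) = x + 5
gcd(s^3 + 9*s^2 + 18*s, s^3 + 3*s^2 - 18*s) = s^2 + 6*s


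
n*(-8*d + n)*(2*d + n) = -16*d^2*n - 6*d*n^2 + n^3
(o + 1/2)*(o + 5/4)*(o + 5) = o^3 + 27*o^2/4 + 75*o/8 + 25/8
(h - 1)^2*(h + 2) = h^3 - 3*h + 2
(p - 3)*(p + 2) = p^2 - p - 6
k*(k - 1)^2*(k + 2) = k^4 - 3*k^2 + 2*k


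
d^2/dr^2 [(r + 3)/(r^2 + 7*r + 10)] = 2*((r + 3)*(2*r + 7)^2 - (3*r + 10)*(r^2 + 7*r + 10))/(r^2 + 7*r + 10)^3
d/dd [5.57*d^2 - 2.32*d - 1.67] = 11.14*d - 2.32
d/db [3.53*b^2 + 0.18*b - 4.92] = 7.06*b + 0.18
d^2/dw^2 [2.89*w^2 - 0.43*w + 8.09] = 5.78000000000000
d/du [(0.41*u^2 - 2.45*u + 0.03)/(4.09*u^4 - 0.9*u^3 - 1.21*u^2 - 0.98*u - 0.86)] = (-3.3538*u^5 + 30.4305*u^4 - 4.9008*u^3 - 3.2853*u^2 - 0.6326*u + 2.1364)/(16.7281*u^8 - 7.362*u^7 - 9.0878*u^6 - 5.8384*u^5 - 3.8067*u^4 + 3.9196*u^3 + 3.0416*u^2 + 1.6856*u + 0.7396)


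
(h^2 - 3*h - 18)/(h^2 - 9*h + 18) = (h + 3)/(h - 3)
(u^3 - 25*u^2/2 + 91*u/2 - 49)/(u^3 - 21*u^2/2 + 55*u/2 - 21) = (2*u - 7)/(2*u - 3)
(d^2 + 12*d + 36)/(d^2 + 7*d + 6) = (d + 6)/(d + 1)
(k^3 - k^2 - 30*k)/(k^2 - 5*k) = (k^2 - k - 30)/(k - 5)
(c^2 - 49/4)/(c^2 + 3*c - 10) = (c^2 - 49/4)/(c^2 + 3*c - 10)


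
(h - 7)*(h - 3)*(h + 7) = h^3 - 3*h^2 - 49*h + 147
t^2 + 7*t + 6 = (t + 1)*(t + 6)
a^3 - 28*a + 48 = (a - 4)*(a - 2)*(a + 6)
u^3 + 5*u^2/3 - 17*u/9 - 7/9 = (u - 1)*(u + 1/3)*(u + 7/3)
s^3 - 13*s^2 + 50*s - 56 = (s - 7)*(s - 4)*(s - 2)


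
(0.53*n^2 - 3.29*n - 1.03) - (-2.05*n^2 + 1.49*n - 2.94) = 2.58*n^2 - 4.78*n + 1.91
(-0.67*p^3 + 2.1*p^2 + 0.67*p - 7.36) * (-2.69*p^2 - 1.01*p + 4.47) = 1.8023*p^5 - 4.9723*p^4 - 6.9182*p^3 + 28.5087*p^2 + 10.4285*p - 32.8992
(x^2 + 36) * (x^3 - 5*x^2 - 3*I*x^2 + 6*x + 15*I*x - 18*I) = x^5 - 5*x^4 - 3*I*x^4 + 42*x^3 + 15*I*x^3 - 180*x^2 - 126*I*x^2 + 216*x + 540*I*x - 648*I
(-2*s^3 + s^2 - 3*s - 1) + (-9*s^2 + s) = -2*s^3 - 8*s^2 - 2*s - 1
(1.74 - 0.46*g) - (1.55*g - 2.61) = 4.35 - 2.01*g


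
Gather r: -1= -1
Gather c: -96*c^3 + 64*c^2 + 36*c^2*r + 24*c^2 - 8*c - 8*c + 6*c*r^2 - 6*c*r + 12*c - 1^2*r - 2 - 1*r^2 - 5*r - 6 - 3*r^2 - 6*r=-96*c^3 + c^2*(36*r + 88) + c*(6*r^2 - 6*r - 4) - 4*r^2 - 12*r - 8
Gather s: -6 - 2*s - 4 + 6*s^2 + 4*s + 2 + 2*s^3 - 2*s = 2*s^3 + 6*s^2 - 8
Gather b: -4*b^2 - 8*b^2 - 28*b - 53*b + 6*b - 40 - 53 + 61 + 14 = -12*b^2 - 75*b - 18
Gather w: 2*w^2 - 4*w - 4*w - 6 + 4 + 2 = 2*w^2 - 8*w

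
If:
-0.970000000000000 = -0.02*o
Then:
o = 48.50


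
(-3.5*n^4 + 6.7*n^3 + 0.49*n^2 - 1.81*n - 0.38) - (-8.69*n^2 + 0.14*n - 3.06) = -3.5*n^4 + 6.7*n^3 + 9.18*n^2 - 1.95*n + 2.68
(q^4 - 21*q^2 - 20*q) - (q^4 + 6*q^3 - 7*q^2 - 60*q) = -6*q^3 - 14*q^2 + 40*q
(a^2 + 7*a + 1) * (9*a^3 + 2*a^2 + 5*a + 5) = 9*a^5 + 65*a^4 + 28*a^3 + 42*a^2 + 40*a + 5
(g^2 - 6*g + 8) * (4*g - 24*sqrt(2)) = 4*g^3 - 24*sqrt(2)*g^2 - 24*g^2 + 32*g + 144*sqrt(2)*g - 192*sqrt(2)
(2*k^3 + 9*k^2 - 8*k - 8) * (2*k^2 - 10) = 4*k^5 + 18*k^4 - 36*k^3 - 106*k^2 + 80*k + 80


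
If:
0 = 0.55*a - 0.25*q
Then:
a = 0.454545454545455*q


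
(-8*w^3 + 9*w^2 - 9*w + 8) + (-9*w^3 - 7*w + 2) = -17*w^3 + 9*w^2 - 16*w + 10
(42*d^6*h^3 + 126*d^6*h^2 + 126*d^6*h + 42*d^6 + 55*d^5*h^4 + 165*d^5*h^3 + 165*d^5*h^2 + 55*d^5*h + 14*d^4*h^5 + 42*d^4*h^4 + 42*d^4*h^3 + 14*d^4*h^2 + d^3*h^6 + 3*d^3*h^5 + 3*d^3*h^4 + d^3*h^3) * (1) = 42*d^6*h^3 + 126*d^6*h^2 + 126*d^6*h + 42*d^6 + 55*d^5*h^4 + 165*d^5*h^3 + 165*d^5*h^2 + 55*d^5*h + 14*d^4*h^5 + 42*d^4*h^4 + 42*d^4*h^3 + 14*d^4*h^2 + d^3*h^6 + 3*d^3*h^5 + 3*d^3*h^4 + d^3*h^3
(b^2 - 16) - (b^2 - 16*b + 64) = 16*b - 80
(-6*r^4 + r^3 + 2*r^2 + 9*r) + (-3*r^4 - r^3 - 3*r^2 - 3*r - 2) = -9*r^4 - r^2 + 6*r - 2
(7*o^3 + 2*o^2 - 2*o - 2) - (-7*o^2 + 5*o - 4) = 7*o^3 + 9*o^2 - 7*o + 2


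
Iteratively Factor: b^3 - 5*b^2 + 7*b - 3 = (b - 3)*(b^2 - 2*b + 1) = (b - 3)*(b - 1)*(b - 1)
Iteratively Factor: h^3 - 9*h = (h)*(h^2 - 9) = h*(h + 3)*(h - 3)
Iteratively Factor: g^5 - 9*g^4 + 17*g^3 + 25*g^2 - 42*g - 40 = (g - 2)*(g^4 - 7*g^3 + 3*g^2 + 31*g + 20) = (g - 4)*(g - 2)*(g^3 - 3*g^2 - 9*g - 5) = (g - 5)*(g - 4)*(g - 2)*(g^2 + 2*g + 1) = (g - 5)*(g - 4)*(g - 2)*(g + 1)*(g + 1)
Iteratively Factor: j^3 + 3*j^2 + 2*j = (j)*(j^2 + 3*j + 2) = j*(j + 1)*(j + 2)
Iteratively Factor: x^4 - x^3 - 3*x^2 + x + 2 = (x + 1)*(x^3 - 2*x^2 - x + 2) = (x + 1)^2*(x^2 - 3*x + 2) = (x - 2)*(x + 1)^2*(x - 1)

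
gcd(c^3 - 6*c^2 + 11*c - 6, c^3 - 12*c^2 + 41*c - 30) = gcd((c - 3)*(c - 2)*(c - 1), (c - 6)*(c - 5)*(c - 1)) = c - 1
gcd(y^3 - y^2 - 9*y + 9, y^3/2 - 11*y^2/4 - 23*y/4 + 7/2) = 1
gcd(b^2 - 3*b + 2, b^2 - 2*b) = b - 2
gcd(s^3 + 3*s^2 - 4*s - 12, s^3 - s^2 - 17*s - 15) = s + 3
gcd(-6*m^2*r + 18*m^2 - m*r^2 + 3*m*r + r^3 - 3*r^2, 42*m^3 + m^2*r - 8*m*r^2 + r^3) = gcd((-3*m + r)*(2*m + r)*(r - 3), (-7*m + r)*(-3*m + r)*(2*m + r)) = -6*m^2 - m*r + r^2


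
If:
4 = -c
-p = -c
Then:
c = -4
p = -4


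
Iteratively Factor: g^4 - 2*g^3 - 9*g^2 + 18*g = (g)*(g^3 - 2*g^2 - 9*g + 18) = g*(g + 3)*(g^2 - 5*g + 6) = g*(g - 3)*(g + 3)*(g - 2)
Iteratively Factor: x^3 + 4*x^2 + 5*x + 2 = (x + 1)*(x^2 + 3*x + 2) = (x + 1)*(x + 2)*(x + 1)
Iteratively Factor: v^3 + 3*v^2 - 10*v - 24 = (v + 2)*(v^2 + v - 12) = (v + 2)*(v + 4)*(v - 3)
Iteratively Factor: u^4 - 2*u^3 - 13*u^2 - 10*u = (u - 5)*(u^3 + 3*u^2 + 2*u) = u*(u - 5)*(u^2 + 3*u + 2) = u*(u - 5)*(u + 2)*(u + 1)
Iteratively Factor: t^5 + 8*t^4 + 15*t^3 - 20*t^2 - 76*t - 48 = (t - 2)*(t^4 + 10*t^3 + 35*t^2 + 50*t + 24) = (t - 2)*(t + 3)*(t^3 + 7*t^2 + 14*t + 8) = (t - 2)*(t + 1)*(t + 3)*(t^2 + 6*t + 8) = (t - 2)*(t + 1)*(t + 2)*(t + 3)*(t + 4)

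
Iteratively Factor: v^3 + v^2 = (v)*(v^2 + v) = v^2*(v + 1)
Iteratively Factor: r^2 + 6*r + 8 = (r + 2)*(r + 4)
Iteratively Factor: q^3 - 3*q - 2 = (q - 2)*(q^2 + 2*q + 1) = (q - 2)*(q + 1)*(q + 1)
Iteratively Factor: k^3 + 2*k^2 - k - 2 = (k + 1)*(k^2 + k - 2) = (k - 1)*(k + 1)*(k + 2)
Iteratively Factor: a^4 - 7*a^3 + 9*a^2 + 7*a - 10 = (a - 1)*(a^3 - 6*a^2 + 3*a + 10) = (a - 2)*(a - 1)*(a^2 - 4*a - 5) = (a - 2)*(a - 1)*(a + 1)*(a - 5)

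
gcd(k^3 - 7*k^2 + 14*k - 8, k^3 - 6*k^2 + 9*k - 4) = k^2 - 5*k + 4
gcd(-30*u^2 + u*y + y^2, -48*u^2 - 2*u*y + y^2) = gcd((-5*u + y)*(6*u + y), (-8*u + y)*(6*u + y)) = 6*u + y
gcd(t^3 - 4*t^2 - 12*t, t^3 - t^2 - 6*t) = t^2 + 2*t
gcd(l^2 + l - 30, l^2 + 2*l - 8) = 1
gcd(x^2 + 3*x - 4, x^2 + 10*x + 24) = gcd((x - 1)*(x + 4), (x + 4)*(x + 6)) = x + 4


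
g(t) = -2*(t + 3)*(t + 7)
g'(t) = -4*t - 20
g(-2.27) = -6.91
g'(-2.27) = -10.92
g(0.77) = -58.59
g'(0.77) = -23.08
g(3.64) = -141.30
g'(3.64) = -34.56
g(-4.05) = 6.20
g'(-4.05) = -3.80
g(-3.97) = 5.88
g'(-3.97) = -4.12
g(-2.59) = -3.62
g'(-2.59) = -9.64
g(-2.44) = -5.11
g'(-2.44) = -10.24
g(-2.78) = -1.86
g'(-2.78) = -8.88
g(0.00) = -42.00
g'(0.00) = -20.00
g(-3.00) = 0.00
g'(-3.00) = -8.00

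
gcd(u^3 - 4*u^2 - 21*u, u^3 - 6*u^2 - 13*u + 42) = u^2 - 4*u - 21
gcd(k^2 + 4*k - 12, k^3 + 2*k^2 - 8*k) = k - 2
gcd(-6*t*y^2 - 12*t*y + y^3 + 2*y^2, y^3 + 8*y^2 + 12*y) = y^2 + 2*y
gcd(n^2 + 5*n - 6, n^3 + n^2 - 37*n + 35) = n - 1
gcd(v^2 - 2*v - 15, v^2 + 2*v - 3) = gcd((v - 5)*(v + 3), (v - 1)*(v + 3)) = v + 3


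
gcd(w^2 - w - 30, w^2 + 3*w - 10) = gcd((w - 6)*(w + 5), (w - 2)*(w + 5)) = w + 5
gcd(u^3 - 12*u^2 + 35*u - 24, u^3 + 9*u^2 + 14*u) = 1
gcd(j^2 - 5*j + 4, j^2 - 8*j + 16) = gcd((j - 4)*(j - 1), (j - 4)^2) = j - 4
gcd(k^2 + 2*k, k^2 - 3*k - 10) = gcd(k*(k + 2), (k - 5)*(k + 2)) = k + 2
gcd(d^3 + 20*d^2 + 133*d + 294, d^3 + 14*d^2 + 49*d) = d^2 + 14*d + 49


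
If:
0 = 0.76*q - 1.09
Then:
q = 1.43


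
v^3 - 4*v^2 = v^2*(v - 4)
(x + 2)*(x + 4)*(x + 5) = x^3 + 11*x^2 + 38*x + 40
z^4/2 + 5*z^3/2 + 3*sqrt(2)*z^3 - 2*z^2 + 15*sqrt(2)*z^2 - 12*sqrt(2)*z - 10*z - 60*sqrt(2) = (z/2 + 1)*(z - 2)*(z + 5)*(z + 6*sqrt(2))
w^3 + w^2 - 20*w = w*(w - 4)*(w + 5)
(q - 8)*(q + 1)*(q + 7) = q^3 - 57*q - 56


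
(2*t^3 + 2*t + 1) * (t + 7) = 2*t^4 + 14*t^3 + 2*t^2 + 15*t + 7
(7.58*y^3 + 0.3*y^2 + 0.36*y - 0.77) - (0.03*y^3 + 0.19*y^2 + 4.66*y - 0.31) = 7.55*y^3 + 0.11*y^2 - 4.3*y - 0.46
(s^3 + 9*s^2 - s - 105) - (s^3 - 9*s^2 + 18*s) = 18*s^2 - 19*s - 105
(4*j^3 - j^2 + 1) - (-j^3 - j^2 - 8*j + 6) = 5*j^3 + 8*j - 5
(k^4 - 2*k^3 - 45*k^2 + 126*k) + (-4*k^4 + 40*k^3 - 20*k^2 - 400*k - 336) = -3*k^4 + 38*k^3 - 65*k^2 - 274*k - 336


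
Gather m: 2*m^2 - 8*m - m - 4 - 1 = 2*m^2 - 9*m - 5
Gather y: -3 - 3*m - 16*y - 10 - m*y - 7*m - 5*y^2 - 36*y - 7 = -10*m - 5*y^2 + y*(-m - 52) - 20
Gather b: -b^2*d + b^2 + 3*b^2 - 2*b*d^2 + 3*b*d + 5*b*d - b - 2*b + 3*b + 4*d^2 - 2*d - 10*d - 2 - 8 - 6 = b^2*(4 - d) + b*(-2*d^2 + 8*d) + 4*d^2 - 12*d - 16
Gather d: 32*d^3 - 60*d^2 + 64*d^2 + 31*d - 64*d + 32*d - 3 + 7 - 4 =32*d^3 + 4*d^2 - d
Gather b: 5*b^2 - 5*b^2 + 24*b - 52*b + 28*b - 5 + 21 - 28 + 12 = 0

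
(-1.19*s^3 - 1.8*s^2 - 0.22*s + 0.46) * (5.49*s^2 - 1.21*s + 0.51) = -6.5331*s^5 - 8.4421*s^4 + 0.3633*s^3 + 1.8736*s^2 - 0.6688*s + 0.2346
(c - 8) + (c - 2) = 2*c - 10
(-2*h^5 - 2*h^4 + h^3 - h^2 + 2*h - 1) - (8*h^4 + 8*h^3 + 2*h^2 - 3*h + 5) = -2*h^5 - 10*h^4 - 7*h^3 - 3*h^2 + 5*h - 6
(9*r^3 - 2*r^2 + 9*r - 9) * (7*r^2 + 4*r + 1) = 63*r^5 + 22*r^4 + 64*r^3 - 29*r^2 - 27*r - 9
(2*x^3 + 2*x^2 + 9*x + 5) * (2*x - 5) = 4*x^4 - 6*x^3 + 8*x^2 - 35*x - 25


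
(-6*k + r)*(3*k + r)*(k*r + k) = -18*k^3*r - 18*k^3 - 3*k^2*r^2 - 3*k^2*r + k*r^3 + k*r^2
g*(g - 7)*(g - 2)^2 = g^4 - 11*g^3 + 32*g^2 - 28*g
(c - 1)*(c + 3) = c^2 + 2*c - 3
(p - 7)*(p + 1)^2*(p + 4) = p^4 - p^3 - 33*p^2 - 59*p - 28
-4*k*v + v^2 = v*(-4*k + v)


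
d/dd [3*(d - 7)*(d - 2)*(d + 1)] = 9*d^2 - 48*d + 15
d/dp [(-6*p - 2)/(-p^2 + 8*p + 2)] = 2*(-3*p^2 - 2*p + 2)/(p^4 - 16*p^3 + 60*p^2 + 32*p + 4)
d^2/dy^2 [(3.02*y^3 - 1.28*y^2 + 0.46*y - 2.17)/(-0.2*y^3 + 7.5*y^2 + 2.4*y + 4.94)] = (-4.44089209850063e-16*y^7 - 8.95760000000001*y^6 - 8.80799999999954*y^5 - 26.93712*y^4 + 56.3449600000002*y^3 + 221.29692*y^2 - 92.7114720000001*y - 62.417864)/(0.008*y^9 - 0.9*y^8 + 33.462*y^7 - 400.8678*y^6 - 357.084*y^5 - 948.9978*y^4 - 532.70184*y^3 - 634.4442*y^2 - 175.70592*y - 120.553784)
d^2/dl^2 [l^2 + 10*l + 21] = 2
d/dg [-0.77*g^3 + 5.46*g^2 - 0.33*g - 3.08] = -2.31*g^2 + 10.92*g - 0.33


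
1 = 1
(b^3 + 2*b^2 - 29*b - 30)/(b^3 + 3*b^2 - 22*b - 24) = (b - 5)/(b - 4)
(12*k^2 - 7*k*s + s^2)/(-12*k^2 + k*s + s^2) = (-4*k + s)/(4*k + s)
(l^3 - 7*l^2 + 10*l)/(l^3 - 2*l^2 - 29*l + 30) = l*(l^2 - 7*l + 10)/(l^3 - 2*l^2 - 29*l + 30)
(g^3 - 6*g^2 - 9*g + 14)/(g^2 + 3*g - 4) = (g^2 - 5*g - 14)/(g + 4)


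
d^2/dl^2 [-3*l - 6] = 0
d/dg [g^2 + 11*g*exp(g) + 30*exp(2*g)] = 11*g*exp(g) + 2*g + 60*exp(2*g) + 11*exp(g)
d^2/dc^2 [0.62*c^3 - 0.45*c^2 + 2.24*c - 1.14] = 3.72*c - 0.9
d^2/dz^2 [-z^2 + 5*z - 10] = -2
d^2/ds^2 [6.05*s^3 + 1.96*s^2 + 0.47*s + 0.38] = 36.3*s + 3.92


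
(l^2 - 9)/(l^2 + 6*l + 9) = (l - 3)/(l + 3)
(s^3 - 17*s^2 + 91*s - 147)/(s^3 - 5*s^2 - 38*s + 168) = (s^2 - 10*s + 21)/(s^2 + 2*s - 24)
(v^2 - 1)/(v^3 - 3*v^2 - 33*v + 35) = (v + 1)/(v^2 - 2*v - 35)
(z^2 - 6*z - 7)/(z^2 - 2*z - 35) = (z + 1)/(z + 5)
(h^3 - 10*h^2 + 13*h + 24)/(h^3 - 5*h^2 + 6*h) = (h^2 - 7*h - 8)/(h*(h - 2))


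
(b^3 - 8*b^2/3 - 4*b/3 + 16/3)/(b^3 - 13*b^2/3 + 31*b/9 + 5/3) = 3*(3*b^3 - 8*b^2 - 4*b + 16)/(9*b^3 - 39*b^2 + 31*b + 15)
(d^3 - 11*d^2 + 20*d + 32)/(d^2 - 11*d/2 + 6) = 2*(d^2 - 7*d - 8)/(2*d - 3)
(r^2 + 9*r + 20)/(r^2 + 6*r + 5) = (r + 4)/(r + 1)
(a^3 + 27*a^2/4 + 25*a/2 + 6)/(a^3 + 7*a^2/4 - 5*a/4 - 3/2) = (a + 4)/(a - 1)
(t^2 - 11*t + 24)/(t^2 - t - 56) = (t - 3)/(t + 7)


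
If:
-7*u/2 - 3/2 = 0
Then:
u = -3/7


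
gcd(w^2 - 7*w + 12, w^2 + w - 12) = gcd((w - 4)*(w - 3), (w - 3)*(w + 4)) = w - 3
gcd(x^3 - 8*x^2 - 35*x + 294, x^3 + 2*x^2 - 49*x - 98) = x - 7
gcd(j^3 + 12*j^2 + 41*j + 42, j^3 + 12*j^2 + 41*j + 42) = j^3 + 12*j^2 + 41*j + 42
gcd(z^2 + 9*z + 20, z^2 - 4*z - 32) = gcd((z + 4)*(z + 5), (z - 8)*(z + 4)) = z + 4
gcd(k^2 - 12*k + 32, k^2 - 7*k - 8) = k - 8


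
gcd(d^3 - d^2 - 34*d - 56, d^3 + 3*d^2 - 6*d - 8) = d + 4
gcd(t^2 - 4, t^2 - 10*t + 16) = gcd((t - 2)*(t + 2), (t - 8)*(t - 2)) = t - 2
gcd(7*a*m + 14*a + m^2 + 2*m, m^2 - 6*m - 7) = 1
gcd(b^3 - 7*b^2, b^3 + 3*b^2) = b^2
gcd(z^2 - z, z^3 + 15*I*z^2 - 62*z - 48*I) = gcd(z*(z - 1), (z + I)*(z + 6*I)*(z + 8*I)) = 1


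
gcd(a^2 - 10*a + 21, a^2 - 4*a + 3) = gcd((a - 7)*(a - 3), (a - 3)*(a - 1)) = a - 3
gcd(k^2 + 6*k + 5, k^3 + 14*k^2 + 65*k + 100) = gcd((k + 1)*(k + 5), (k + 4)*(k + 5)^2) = k + 5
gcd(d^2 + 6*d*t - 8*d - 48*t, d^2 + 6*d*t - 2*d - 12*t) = d + 6*t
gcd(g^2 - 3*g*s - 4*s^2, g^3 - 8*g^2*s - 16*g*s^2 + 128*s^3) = -g + 4*s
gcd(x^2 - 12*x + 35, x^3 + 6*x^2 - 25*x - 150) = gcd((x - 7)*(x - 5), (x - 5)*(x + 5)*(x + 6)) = x - 5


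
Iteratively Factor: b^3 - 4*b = (b + 2)*(b^2 - 2*b) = b*(b + 2)*(b - 2)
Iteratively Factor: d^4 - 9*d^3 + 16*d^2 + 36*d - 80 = (d + 2)*(d^3 - 11*d^2 + 38*d - 40) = (d - 4)*(d + 2)*(d^2 - 7*d + 10) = (d - 4)*(d - 2)*(d + 2)*(d - 5)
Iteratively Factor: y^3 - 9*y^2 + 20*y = (y)*(y^2 - 9*y + 20) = y*(y - 4)*(y - 5)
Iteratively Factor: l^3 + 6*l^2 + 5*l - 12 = (l + 3)*(l^2 + 3*l - 4) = (l - 1)*(l + 3)*(l + 4)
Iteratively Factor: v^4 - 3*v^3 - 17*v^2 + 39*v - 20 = (v + 4)*(v^3 - 7*v^2 + 11*v - 5) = (v - 1)*(v + 4)*(v^2 - 6*v + 5) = (v - 1)^2*(v + 4)*(v - 5)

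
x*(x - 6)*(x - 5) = x^3 - 11*x^2 + 30*x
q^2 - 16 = (q - 4)*(q + 4)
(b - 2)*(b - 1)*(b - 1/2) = b^3 - 7*b^2/2 + 7*b/2 - 1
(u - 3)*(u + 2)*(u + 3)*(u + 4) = u^4 + 6*u^3 - u^2 - 54*u - 72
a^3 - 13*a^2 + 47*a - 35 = (a - 7)*(a - 5)*(a - 1)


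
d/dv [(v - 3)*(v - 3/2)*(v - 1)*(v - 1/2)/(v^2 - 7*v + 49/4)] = 2*(8*v^4 - 80*v^3 + 252*v^2 - 293*v + 108)/(8*v^3 - 84*v^2 + 294*v - 343)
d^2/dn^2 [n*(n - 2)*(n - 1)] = 6*n - 6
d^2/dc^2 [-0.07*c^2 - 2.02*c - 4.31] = -0.140000000000000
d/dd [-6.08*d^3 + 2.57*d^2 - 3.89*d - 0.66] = -18.24*d^2 + 5.14*d - 3.89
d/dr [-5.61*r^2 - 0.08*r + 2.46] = -11.22*r - 0.08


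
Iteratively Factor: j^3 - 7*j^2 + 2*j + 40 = (j + 2)*(j^2 - 9*j + 20) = (j - 4)*(j + 2)*(j - 5)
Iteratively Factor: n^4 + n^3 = (n + 1)*(n^3) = n*(n + 1)*(n^2) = n^2*(n + 1)*(n)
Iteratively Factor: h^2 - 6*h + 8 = (h - 2)*(h - 4)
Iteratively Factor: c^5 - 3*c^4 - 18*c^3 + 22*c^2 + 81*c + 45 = (c + 1)*(c^4 - 4*c^3 - 14*c^2 + 36*c + 45) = (c - 5)*(c + 1)*(c^3 + c^2 - 9*c - 9) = (c - 5)*(c + 1)*(c + 3)*(c^2 - 2*c - 3) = (c - 5)*(c + 1)^2*(c + 3)*(c - 3)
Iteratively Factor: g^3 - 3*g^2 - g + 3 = (g - 3)*(g^2 - 1) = (g - 3)*(g - 1)*(g + 1)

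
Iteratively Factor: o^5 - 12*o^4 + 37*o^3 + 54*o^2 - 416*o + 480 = (o - 4)*(o^4 - 8*o^3 + 5*o^2 + 74*o - 120) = (o - 4)^2*(o^3 - 4*o^2 - 11*o + 30) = (o - 4)^2*(o + 3)*(o^2 - 7*o + 10) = (o - 4)^2*(o - 2)*(o + 3)*(o - 5)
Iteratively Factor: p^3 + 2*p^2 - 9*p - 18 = (p - 3)*(p^2 + 5*p + 6) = (p - 3)*(p + 3)*(p + 2)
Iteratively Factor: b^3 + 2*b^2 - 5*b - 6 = (b + 3)*(b^2 - b - 2) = (b + 1)*(b + 3)*(b - 2)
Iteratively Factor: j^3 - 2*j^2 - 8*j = (j - 4)*(j^2 + 2*j) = (j - 4)*(j + 2)*(j)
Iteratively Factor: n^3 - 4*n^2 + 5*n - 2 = (n - 2)*(n^2 - 2*n + 1) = (n - 2)*(n - 1)*(n - 1)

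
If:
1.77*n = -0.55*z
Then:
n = -0.310734463276836*z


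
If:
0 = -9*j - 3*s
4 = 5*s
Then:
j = -4/15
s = 4/5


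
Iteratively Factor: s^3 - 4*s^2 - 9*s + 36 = (s + 3)*(s^2 - 7*s + 12) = (s - 3)*(s + 3)*(s - 4)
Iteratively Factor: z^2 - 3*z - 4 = (z + 1)*(z - 4)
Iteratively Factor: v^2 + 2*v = (v)*(v + 2)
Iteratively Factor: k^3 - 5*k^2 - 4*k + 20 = (k - 5)*(k^2 - 4) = (k - 5)*(k + 2)*(k - 2)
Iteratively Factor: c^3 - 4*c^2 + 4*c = (c - 2)*(c^2 - 2*c) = c*(c - 2)*(c - 2)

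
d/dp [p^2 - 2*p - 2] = 2*p - 2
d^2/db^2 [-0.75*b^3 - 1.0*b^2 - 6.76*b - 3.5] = -4.5*b - 2.0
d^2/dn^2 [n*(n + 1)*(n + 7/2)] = 6*n + 9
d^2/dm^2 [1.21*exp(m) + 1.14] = 1.21*exp(m)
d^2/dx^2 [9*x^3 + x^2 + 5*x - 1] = 54*x + 2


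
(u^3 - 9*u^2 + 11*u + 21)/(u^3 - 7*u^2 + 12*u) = (u^2 - 6*u - 7)/(u*(u - 4))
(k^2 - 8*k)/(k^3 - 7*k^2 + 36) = k*(k - 8)/(k^3 - 7*k^2 + 36)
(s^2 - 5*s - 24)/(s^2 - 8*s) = (s + 3)/s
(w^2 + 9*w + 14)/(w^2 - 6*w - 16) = (w + 7)/(w - 8)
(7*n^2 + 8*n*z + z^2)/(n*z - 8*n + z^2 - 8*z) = (7*n + z)/(z - 8)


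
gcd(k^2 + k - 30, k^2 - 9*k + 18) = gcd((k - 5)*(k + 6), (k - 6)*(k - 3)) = 1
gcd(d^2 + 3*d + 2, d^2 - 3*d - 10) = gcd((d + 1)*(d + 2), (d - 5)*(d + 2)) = d + 2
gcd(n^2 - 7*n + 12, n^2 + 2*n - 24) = n - 4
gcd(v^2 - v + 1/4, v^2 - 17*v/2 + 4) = v - 1/2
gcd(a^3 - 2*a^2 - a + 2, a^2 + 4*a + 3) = a + 1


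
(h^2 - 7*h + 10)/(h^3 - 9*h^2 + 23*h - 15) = (h - 2)/(h^2 - 4*h + 3)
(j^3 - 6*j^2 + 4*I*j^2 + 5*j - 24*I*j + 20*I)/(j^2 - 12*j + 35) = (j^2 + j*(-1 + 4*I) - 4*I)/(j - 7)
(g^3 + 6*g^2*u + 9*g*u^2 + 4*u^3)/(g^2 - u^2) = (-g^2 - 5*g*u - 4*u^2)/(-g + u)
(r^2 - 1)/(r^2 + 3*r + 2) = (r - 1)/(r + 2)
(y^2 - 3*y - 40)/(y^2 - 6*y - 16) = (y + 5)/(y + 2)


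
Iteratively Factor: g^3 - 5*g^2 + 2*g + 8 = (g - 4)*(g^2 - g - 2) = (g - 4)*(g + 1)*(g - 2)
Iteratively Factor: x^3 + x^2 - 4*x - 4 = (x - 2)*(x^2 + 3*x + 2) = (x - 2)*(x + 2)*(x + 1)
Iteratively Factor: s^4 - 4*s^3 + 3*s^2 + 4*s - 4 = (s - 2)*(s^3 - 2*s^2 - s + 2) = (s - 2)*(s + 1)*(s^2 - 3*s + 2) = (s - 2)^2*(s + 1)*(s - 1)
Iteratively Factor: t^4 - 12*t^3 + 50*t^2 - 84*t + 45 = (t - 3)*(t^3 - 9*t^2 + 23*t - 15) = (t - 5)*(t - 3)*(t^2 - 4*t + 3) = (t - 5)*(t - 3)^2*(t - 1)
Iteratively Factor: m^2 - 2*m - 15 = (m + 3)*(m - 5)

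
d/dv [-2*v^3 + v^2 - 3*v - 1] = -6*v^2 + 2*v - 3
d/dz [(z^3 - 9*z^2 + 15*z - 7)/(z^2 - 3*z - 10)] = (z^4 - 6*z^3 - 18*z^2 + 194*z - 171)/(z^4 - 6*z^3 - 11*z^2 + 60*z + 100)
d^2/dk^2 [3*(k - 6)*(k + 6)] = 6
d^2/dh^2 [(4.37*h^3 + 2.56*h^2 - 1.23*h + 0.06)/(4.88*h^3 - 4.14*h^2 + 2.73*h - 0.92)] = (4.54747350886464e-13*h^7 + 298.505696*h^6 - 525.0636*h^5 + 197.048544*h^4 + 221.838578*h^3 - 179.657496*h^2 + 47.849016*h - 1.407676)/(116.214272*h^9 - 295.774848*h^8 + 445.96368*h^7 - 467.614104*h^6 + 361.005444*h^5 - 213.409962*h^4 + 95.125857*h^3 - 31.082292*h^2 + 6.932016*h - 0.778688)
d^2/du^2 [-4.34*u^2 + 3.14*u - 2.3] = -8.68000000000000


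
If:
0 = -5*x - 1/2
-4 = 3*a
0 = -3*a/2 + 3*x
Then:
No Solution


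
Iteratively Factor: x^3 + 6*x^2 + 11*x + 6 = (x + 1)*(x^2 + 5*x + 6) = (x + 1)*(x + 3)*(x + 2)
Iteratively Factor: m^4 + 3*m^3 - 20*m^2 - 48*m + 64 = (m - 1)*(m^3 + 4*m^2 - 16*m - 64) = (m - 1)*(m + 4)*(m^2 - 16) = (m - 4)*(m - 1)*(m + 4)*(m + 4)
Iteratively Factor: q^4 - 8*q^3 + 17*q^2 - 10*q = (q)*(q^3 - 8*q^2 + 17*q - 10) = q*(q - 2)*(q^2 - 6*q + 5) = q*(q - 2)*(q - 1)*(q - 5)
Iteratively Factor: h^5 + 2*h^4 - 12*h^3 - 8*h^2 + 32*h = (h - 2)*(h^4 + 4*h^3 - 4*h^2 - 16*h) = h*(h - 2)*(h^3 + 4*h^2 - 4*h - 16) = h*(h - 2)*(h + 2)*(h^2 + 2*h - 8) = h*(h - 2)*(h + 2)*(h + 4)*(h - 2)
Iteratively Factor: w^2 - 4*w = (w)*(w - 4)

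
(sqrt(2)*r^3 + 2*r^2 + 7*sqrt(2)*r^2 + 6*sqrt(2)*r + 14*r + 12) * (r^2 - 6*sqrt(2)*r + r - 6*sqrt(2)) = sqrt(2)*r^5 - 10*r^4 + 8*sqrt(2)*r^4 - 80*r^3 + sqrt(2)*r^3 - 130*r^2 - 90*sqrt(2)*r^2 - 156*sqrt(2)*r - 60*r - 72*sqrt(2)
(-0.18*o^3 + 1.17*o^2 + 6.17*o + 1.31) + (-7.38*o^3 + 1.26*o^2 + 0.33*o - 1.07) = -7.56*o^3 + 2.43*o^2 + 6.5*o + 0.24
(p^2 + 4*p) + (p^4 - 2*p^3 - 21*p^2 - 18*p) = p^4 - 2*p^3 - 20*p^2 - 14*p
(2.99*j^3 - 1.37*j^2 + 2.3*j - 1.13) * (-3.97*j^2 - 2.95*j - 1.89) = -11.8703*j^5 - 3.3816*j^4 - 10.7406*j^3 + 0.290399999999999*j^2 - 1.0135*j + 2.1357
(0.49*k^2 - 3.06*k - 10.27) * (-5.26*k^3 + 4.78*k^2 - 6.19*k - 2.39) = -2.5774*k^5 + 18.4378*k^4 + 36.3603*k^3 - 31.3203*k^2 + 70.8847*k + 24.5453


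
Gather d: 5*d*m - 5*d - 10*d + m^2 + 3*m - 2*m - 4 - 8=d*(5*m - 15) + m^2 + m - 12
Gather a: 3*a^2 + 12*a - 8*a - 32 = 3*a^2 + 4*a - 32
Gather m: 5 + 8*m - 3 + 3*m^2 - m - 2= 3*m^2 + 7*m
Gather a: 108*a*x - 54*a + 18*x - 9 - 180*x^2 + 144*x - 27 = a*(108*x - 54) - 180*x^2 + 162*x - 36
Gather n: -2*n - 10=-2*n - 10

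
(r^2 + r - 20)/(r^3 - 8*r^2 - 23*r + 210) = (r - 4)/(r^2 - 13*r + 42)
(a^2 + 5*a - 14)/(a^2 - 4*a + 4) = (a + 7)/(a - 2)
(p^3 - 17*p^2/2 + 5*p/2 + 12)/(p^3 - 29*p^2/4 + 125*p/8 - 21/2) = 4*(p^2 - 7*p - 8)/(4*p^2 - 23*p + 28)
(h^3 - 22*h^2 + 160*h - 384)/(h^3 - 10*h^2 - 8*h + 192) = (h - 8)/(h + 4)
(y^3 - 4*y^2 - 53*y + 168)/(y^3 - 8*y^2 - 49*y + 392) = (y - 3)/(y - 7)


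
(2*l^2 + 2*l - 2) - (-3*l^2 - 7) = 5*l^2 + 2*l + 5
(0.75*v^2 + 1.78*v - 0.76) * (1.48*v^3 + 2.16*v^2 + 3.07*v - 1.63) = 1.11*v^5 + 4.2544*v^4 + 5.0225*v^3 + 2.6005*v^2 - 5.2346*v + 1.2388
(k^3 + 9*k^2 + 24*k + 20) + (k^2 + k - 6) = k^3 + 10*k^2 + 25*k + 14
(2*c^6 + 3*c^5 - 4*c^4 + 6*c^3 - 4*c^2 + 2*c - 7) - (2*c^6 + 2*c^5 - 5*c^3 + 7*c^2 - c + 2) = c^5 - 4*c^4 + 11*c^3 - 11*c^2 + 3*c - 9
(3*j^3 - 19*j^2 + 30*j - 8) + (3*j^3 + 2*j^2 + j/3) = 6*j^3 - 17*j^2 + 91*j/3 - 8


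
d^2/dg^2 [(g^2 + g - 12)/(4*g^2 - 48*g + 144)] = (13*g + 12)/(2*(g^4 - 24*g^3 + 216*g^2 - 864*g + 1296))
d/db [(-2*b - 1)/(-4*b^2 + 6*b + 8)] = (-4*b^2 - 4*b - 5)/(2*(4*b^4 - 12*b^3 - 7*b^2 + 24*b + 16))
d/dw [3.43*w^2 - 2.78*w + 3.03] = 6.86*w - 2.78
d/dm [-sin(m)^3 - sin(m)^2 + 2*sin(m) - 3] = (-3*sin(m)^2 - 2*sin(m) + 2)*cos(m)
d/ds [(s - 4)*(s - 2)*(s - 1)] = 3*s^2 - 14*s + 14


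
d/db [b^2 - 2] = 2*b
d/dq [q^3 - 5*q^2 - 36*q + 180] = 3*q^2 - 10*q - 36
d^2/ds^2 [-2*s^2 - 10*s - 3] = -4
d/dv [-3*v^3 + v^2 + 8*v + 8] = -9*v^2 + 2*v + 8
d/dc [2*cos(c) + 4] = -2*sin(c)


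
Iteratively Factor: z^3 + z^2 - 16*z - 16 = (z - 4)*(z^2 + 5*z + 4) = (z - 4)*(z + 4)*(z + 1)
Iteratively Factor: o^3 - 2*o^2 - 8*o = (o)*(o^2 - 2*o - 8) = o*(o - 4)*(o + 2)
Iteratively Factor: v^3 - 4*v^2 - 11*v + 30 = (v - 2)*(v^2 - 2*v - 15) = (v - 2)*(v + 3)*(v - 5)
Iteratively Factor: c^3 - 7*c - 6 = (c + 2)*(c^2 - 2*c - 3) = (c + 1)*(c + 2)*(c - 3)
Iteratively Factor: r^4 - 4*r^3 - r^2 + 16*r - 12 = (r - 2)*(r^3 - 2*r^2 - 5*r + 6) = (r - 2)*(r - 1)*(r^2 - r - 6) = (r - 2)*(r - 1)*(r + 2)*(r - 3)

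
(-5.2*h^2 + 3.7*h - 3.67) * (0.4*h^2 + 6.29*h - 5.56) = -2.08*h^4 - 31.228*h^3 + 50.717*h^2 - 43.6563*h + 20.4052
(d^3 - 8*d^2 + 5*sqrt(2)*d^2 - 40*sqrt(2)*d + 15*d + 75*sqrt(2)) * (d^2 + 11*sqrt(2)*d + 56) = d^5 - 8*d^4 + 16*sqrt(2)*d^4 - 128*sqrt(2)*d^3 + 181*d^3 - 1328*d^2 + 520*sqrt(2)*d^2 - 2240*sqrt(2)*d + 2490*d + 4200*sqrt(2)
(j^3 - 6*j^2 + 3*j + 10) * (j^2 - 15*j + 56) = j^5 - 21*j^4 + 149*j^3 - 371*j^2 + 18*j + 560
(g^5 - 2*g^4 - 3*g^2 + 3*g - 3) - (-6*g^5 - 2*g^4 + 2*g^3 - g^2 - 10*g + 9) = 7*g^5 - 2*g^3 - 2*g^2 + 13*g - 12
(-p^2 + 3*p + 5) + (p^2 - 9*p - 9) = -6*p - 4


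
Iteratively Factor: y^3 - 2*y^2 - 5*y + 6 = (y - 3)*(y^2 + y - 2) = (y - 3)*(y - 1)*(y + 2)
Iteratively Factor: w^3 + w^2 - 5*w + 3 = (w - 1)*(w^2 + 2*w - 3) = (w - 1)*(w + 3)*(w - 1)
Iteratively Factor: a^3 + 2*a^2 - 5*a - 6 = (a + 1)*(a^2 + a - 6) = (a + 1)*(a + 3)*(a - 2)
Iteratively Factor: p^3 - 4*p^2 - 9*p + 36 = (p - 3)*(p^2 - p - 12) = (p - 4)*(p - 3)*(p + 3)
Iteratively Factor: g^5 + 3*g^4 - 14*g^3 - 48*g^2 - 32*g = (g + 1)*(g^4 + 2*g^3 - 16*g^2 - 32*g) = (g + 1)*(g + 2)*(g^3 - 16*g) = (g - 4)*(g + 1)*(g + 2)*(g^2 + 4*g) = (g - 4)*(g + 1)*(g + 2)*(g + 4)*(g)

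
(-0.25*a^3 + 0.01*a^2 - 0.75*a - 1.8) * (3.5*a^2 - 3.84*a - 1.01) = -0.875*a^5 + 0.995*a^4 - 2.4109*a^3 - 3.4301*a^2 + 7.6695*a + 1.818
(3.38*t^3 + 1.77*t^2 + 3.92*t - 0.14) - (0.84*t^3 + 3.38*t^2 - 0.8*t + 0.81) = 2.54*t^3 - 1.61*t^2 + 4.72*t - 0.95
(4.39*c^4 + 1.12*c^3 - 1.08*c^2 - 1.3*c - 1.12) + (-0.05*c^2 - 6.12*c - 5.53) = 4.39*c^4 + 1.12*c^3 - 1.13*c^2 - 7.42*c - 6.65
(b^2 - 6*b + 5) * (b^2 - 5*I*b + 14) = b^4 - 6*b^3 - 5*I*b^3 + 19*b^2 + 30*I*b^2 - 84*b - 25*I*b + 70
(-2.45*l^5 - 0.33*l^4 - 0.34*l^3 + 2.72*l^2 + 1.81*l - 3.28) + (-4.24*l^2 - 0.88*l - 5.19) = -2.45*l^5 - 0.33*l^4 - 0.34*l^3 - 1.52*l^2 + 0.93*l - 8.47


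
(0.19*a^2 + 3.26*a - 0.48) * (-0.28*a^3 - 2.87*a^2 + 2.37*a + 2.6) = -0.0532*a^5 - 1.4581*a^4 - 8.7715*a^3 + 9.5978*a^2 + 7.3384*a - 1.248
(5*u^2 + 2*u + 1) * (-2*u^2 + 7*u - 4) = -10*u^4 + 31*u^3 - 8*u^2 - u - 4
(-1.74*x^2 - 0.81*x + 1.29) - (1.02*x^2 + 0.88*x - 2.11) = -2.76*x^2 - 1.69*x + 3.4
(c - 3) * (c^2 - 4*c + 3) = c^3 - 7*c^2 + 15*c - 9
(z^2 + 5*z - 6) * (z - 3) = z^3 + 2*z^2 - 21*z + 18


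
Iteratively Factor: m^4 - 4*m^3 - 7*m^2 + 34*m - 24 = (m - 4)*(m^3 - 7*m + 6) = (m - 4)*(m + 3)*(m^2 - 3*m + 2) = (m - 4)*(m - 1)*(m + 3)*(m - 2)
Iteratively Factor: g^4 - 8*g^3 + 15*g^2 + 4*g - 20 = (g + 1)*(g^3 - 9*g^2 + 24*g - 20) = (g - 5)*(g + 1)*(g^2 - 4*g + 4) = (g - 5)*(g - 2)*(g + 1)*(g - 2)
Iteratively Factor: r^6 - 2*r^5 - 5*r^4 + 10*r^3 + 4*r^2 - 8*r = (r - 1)*(r^5 - r^4 - 6*r^3 + 4*r^2 + 8*r) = (r - 1)*(r + 1)*(r^4 - 2*r^3 - 4*r^2 + 8*r) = (r - 1)*(r + 1)*(r + 2)*(r^3 - 4*r^2 + 4*r) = (r - 2)*(r - 1)*(r + 1)*(r + 2)*(r^2 - 2*r) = (r - 2)^2*(r - 1)*(r + 1)*(r + 2)*(r)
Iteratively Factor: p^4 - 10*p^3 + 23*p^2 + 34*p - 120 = (p - 3)*(p^3 - 7*p^2 + 2*p + 40) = (p - 4)*(p - 3)*(p^2 - 3*p - 10) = (p - 4)*(p - 3)*(p + 2)*(p - 5)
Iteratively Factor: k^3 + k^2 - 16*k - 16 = (k - 4)*(k^2 + 5*k + 4) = (k - 4)*(k + 1)*(k + 4)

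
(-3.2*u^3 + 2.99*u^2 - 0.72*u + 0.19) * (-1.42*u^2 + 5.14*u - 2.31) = 4.544*u^5 - 20.6938*u^4 + 23.783*u^3 - 10.8775*u^2 + 2.6398*u - 0.4389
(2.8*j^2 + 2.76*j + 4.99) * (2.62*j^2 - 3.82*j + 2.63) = 7.336*j^4 - 3.4648*j^3 + 9.8946*j^2 - 11.803*j + 13.1237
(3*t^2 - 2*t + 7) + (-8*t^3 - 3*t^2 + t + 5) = -8*t^3 - t + 12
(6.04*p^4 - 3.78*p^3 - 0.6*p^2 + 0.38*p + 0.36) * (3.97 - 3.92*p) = -23.6768*p^5 + 38.7964*p^4 - 12.6546*p^3 - 3.8716*p^2 + 0.0974000000000002*p + 1.4292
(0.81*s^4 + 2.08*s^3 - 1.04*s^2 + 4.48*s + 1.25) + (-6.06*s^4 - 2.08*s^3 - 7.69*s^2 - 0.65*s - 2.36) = -5.25*s^4 - 8.73*s^2 + 3.83*s - 1.11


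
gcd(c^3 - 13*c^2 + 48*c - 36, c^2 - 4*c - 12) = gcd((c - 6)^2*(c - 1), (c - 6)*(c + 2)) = c - 6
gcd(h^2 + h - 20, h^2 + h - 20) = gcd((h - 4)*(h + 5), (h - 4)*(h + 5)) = h^2 + h - 20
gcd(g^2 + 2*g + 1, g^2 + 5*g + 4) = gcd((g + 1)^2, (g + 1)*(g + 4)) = g + 1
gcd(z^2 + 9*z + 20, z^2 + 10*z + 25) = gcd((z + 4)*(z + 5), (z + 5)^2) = z + 5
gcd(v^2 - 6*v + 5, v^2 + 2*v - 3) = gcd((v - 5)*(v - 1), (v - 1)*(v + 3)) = v - 1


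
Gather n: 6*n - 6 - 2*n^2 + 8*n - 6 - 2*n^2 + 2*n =-4*n^2 + 16*n - 12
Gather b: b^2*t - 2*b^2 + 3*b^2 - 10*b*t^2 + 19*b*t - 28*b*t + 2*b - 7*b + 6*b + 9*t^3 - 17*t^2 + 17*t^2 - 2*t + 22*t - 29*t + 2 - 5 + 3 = b^2*(t + 1) + b*(-10*t^2 - 9*t + 1) + 9*t^3 - 9*t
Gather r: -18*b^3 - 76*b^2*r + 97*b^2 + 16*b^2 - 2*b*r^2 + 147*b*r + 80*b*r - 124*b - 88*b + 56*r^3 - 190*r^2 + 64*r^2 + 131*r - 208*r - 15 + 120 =-18*b^3 + 113*b^2 - 212*b + 56*r^3 + r^2*(-2*b - 126) + r*(-76*b^2 + 227*b - 77) + 105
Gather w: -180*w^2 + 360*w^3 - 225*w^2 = 360*w^3 - 405*w^2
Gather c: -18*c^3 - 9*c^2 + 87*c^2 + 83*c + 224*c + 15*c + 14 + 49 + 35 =-18*c^3 + 78*c^2 + 322*c + 98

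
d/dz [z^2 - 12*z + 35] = 2*z - 12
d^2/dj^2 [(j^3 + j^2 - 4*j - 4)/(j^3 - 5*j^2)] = 12*(j^4 - 2*j^3 + 6*j^2 + 10*j - 50)/(j^4*(j^3 - 15*j^2 + 75*j - 125))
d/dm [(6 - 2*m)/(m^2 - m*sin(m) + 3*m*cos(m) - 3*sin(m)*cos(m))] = 2*(-m^2 + m*sin(m) - 3*m*cos(m) + (3 - m)*(3*m*sin(m) + m*cos(m) - 2*m + sin(m) - 3*cos(m) + 3*cos(2*m)) + 3*sin(2*m)/2)/((m - sin(m))^2*(m + 3*cos(m))^2)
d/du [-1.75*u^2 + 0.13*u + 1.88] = 0.13 - 3.5*u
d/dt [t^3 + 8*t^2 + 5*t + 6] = 3*t^2 + 16*t + 5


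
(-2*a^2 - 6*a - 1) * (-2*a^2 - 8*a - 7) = 4*a^4 + 28*a^3 + 64*a^2 + 50*a + 7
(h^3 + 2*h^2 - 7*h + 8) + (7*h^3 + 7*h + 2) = 8*h^3 + 2*h^2 + 10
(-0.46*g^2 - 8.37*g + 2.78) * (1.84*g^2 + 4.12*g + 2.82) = -0.8464*g^4 - 17.296*g^3 - 30.6664*g^2 - 12.1498*g + 7.8396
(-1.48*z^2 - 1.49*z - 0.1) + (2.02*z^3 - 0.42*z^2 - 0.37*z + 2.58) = 2.02*z^3 - 1.9*z^2 - 1.86*z + 2.48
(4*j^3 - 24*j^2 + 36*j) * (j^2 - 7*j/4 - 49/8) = 4*j^5 - 31*j^4 + 107*j^3/2 + 84*j^2 - 441*j/2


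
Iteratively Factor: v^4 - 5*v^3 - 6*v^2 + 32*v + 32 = (v - 4)*(v^3 - v^2 - 10*v - 8) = (v - 4)*(v + 1)*(v^2 - 2*v - 8) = (v - 4)*(v + 1)*(v + 2)*(v - 4)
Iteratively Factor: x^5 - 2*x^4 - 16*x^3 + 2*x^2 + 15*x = (x + 1)*(x^4 - 3*x^3 - 13*x^2 + 15*x) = x*(x + 1)*(x^3 - 3*x^2 - 13*x + 15) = x*(x - 5)*(x + 1)*(x^2 + 2*x - 3) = x*(x - 5)*(x - 1)*(x + 1)*(x + 3)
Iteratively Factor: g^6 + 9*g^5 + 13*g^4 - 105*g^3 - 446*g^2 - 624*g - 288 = (g + 4)*(g^5 + 5*g^4 - 7*g^3 - 77*g^2 - 138*g - 72) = (g - 4)*(g + 4)*(g^4 + 9*g^3 + 29*g^2 + 39*g + 18) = (g - 4)*(g + 3)*(g + 4)*(g^3 + 6*g^2 + 11*g + 6) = (g - 4)*(g + 3)^2*(g + 4)*(g^2 + 3*g + 2) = (g - 4)*(g + 1)*(g + 3)^2*(g + 4)*(g + 2)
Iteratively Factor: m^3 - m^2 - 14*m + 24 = (m - 2)*(m^2 + m - 12) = (m - 3)*(m - 2)*(m + 4)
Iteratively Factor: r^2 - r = (r)*(r - 1)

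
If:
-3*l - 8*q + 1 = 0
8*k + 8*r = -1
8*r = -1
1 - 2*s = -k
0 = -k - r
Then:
No Solution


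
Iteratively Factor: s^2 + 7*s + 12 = (s + 3)*(s + 4)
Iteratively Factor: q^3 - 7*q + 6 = (q - 2)*(q^2 + 2*q - 3) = (q - 2)*(q - 1)*(q + 3)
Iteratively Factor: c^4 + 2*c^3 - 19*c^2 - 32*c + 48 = (c - 1)*(c^3 + 3*c^2 - 16*c - 48) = (c - 1)*(c + 3)*(c^2 - 16) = (c - 4)*(c - 1)*(c + 3)*(c + 4)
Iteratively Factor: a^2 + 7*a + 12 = (a + 3)*(a + 4)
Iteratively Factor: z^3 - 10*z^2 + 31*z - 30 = (z - 5)*(z^2 - 5*z + 6) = (z - 5)*(z - 3)*(z - 2)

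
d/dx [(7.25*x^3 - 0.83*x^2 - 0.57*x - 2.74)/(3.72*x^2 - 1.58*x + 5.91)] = (26.97*x^4 - 22.91*x^3 + 131.9743*x^2 + 10.575*x - 7.6979)/(13.8384*x^4 - 11.7552*x^3 + 46.4668*x^2 - 18.6756*x + 34.9281)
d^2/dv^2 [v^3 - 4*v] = 6*v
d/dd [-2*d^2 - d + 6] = -4*d - 1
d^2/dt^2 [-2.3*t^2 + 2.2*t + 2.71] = -4.60000000000000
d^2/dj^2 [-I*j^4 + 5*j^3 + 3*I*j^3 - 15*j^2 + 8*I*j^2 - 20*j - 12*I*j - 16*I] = -12*I*j^2 + j*(30 + 18*I) - 30 + 16*I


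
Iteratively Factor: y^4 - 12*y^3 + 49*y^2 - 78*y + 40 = (y - 2)*(y^3 - 10*y^2 + 29*y - 20) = (y - 2)*(y - 1)*(y^2 - 9*y + 20) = (y - 5)*(y - 2)*(y - 1)*(y - 4)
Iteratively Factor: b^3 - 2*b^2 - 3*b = (b - 3)*(b^2 + b) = b*(b - 3)*(b + 1)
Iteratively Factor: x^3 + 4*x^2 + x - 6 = (x - 1)*(x^2 + 5*x + 6) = (x - 1)*(x + 2)*(x + 3)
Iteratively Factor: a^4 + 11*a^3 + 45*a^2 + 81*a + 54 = (a + 3)*(a^3 + 8*a^2 + 21*a + 18) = (a + 3)^2*(a^2 + 5*a + 6) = (a + 2)*(a + 3)^2*(a + 3)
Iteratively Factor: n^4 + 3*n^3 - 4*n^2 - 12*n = (n)*(n^3 + 3*n^2 - 4*n - 12) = n*(n - 2)*(n^2 + 5*n + 6) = n*(n - 2)*(n + 3)*(n + 2)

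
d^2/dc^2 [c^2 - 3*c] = 2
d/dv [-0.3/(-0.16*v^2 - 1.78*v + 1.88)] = (-0.096*v - 0.534)/(0.16*v^2 + 1.78*v - 1.88)^2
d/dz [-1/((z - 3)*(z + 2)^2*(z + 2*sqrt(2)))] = ((z - 3)*(z + 2) + 2*(z - 3)*(z + 2*sqrt(2)) + (z + 2)*(z + 2*sqrt(2)))/((z - 3)^2*(z + 2)^3*(z + 2*sqrt(2))^2)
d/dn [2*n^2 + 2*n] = 4*n + 2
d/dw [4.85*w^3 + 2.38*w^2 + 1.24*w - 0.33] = 14.55*w^2 + 4.76*w + 1.24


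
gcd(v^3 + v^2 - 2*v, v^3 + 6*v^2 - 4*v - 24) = v + 2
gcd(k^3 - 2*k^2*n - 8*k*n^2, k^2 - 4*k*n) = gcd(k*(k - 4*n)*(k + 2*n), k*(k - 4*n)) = k^2 - 4*k*n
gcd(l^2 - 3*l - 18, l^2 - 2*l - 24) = l - 6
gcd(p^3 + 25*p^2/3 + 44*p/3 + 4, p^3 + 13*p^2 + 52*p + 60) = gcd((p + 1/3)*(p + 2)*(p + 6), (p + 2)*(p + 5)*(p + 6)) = p^2 + 8*p + 12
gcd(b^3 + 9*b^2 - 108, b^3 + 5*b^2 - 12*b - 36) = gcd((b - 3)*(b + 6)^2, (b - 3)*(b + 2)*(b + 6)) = b^2 + 3*b - 18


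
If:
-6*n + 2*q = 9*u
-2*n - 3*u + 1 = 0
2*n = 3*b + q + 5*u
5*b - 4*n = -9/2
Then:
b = -17/22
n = 7/44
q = 3/2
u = 5/22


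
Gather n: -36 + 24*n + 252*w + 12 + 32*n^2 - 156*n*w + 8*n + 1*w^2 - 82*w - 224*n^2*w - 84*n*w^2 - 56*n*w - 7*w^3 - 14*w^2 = n^2*(32 - 224*w) + n*(-84*w^2 - 212*w + 32) - 7*w^3 - 13*w^2 + 170*w - 24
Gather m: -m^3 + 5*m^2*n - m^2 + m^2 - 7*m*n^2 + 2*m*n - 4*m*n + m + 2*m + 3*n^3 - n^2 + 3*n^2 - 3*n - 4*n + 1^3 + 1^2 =-m^3 + 5*m^2*n + m*(-7*n^2 - 2*n + 3) + 3*n^3 + 2*n^2 - 7*n + 2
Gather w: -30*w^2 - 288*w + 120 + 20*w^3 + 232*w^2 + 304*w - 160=20*w^3 + 202*w^2 + 16*w - 40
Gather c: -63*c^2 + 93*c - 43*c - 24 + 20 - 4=-63*c^2 + 50*c - 8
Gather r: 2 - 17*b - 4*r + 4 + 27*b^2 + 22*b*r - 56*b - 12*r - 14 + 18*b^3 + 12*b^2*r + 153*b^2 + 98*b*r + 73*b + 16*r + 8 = 18*b^3 + 180*b^2 + r*(12*b^2 + 120*b)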